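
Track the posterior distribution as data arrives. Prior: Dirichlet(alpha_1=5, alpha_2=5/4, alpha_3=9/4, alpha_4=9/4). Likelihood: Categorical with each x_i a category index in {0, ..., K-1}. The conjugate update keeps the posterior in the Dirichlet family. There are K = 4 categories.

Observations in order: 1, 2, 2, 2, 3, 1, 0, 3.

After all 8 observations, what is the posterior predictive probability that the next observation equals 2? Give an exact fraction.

obs 1: x=1 → posterior Dirichlet(5, 9/4, 9/4, 9/4)
obs 2: x=2 → posterior Dirichlet(5, 9/4, 13/4, 9/4)
obs 3: x=2 → posterior Dirichlet(5, 9/4, 17/4, 9/4)
obs 4: x=2 → posterior Dirichlet(5, 9/4, 21/4, 9/4)
obs 5: x=3 → posterior Dirichlet(5, 9/4, 21/4, 13/4)
obs 6: x=1 → posterior Dirichlet(5, 13/4, 21/4, 13/4)
obs 7: x=0 → posterior Dirichlet(6, 13/4, 21/4, 13/4)
obs 8: x=3 → posterior Dirichlet(6, 13/4, 21/4, 17/4)

7/25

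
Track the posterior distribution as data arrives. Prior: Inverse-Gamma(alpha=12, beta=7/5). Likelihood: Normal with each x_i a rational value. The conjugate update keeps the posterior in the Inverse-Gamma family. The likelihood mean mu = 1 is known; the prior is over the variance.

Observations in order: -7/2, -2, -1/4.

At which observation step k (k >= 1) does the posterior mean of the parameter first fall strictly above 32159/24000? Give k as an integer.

obs 1: x=-7/2 → posterior Inverse-Gamma(25/2, 461/40)
obs 2: x=-2 → posterior Inverse-Gamma(13, 641/40)
obs 3: x=-1/4 → posterior Inverse-Gamma(27/2, 2689/160)

k = 3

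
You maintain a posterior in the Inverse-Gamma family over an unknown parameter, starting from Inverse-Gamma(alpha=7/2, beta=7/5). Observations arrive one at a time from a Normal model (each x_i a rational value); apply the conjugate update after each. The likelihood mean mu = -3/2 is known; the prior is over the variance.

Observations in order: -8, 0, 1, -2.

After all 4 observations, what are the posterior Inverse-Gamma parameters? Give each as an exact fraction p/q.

alpha=11/2, beta=269/10

obs 1: x=-8 → posterior Inverse-Gamma(4, 901/40)
obs 2: x=0 → posterior Inverse-Gamma(9/2, 473/20)
obs 3: x=1 → posterior Inverse-Gamma(5, 1071/40)
obs 4: x=-2 → posterior Inverse-Gamma(11/2, 269/10)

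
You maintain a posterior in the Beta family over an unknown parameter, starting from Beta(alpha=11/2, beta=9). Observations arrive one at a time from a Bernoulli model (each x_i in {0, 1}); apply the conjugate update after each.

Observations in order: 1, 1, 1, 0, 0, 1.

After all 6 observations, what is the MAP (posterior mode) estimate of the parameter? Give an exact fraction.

17/37

obs 1: x=1 → posterior Beta(13/2, 9)
obs 2: x=1 → posterior Beta(15/2, 9)
obs 3: x=1 → posterior Beta(17/2, 9)
obs 4: x=0 → posterior Beta(17/2, 10)
obs 5: x=0 → posterior Beta(17/2, 11)
obs 6: x=1 → posterior Beta(19/2, 11)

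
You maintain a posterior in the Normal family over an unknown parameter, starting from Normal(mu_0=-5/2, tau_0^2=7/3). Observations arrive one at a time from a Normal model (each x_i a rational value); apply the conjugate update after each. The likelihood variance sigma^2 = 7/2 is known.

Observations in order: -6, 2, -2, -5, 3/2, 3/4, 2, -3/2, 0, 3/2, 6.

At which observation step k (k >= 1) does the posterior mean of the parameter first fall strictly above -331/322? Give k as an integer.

obs 1: x=-6 → posterior Normal(-39/10, 7/5)
obs 2: x=2 → posterior Normal(-31/14, 1)
obs 3: x=-2 → posterior Normal(-13/6, 7/9)
obs 4: x=-5 → posterior Normal(-59/22, 7/11)
obs 5: x=3/2 → posterior Normal(-53/26, 7/13)
obs 6: x=3/4 → posterior Normal(-5/3, 7/15)
obs 7: x=2 → posterior Normal(-21/17, 7/17)
obs 8: x=-3/2 → posterior Normal(-24/19, 7/19)
obs 9: x=0 → posterior Normal(-8/7, 1/3)
obs 10: x=3/2 → posterior Normal(-21/23, 7/23)
obs 11: x=6 → posterior Normal(-9/25, 7/25)

k = 10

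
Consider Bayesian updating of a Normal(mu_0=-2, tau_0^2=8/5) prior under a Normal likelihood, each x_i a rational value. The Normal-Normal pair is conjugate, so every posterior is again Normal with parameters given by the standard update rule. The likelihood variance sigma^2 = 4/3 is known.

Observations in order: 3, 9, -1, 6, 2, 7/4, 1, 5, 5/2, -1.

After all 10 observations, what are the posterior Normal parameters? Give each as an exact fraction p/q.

obs 1: x=3 → posterior Normal(8/11, 8/11)
obs 2: x=9 → posterior Normal(62/17, 8/17)
obs 3: x=-1 → posterior Normal(56/23, 8/23)
obs 4: x=6 → posterior Normal(92/29, 8/29)
obs 5: x=2 → posterior Normal(104/35, 8/35)
obs 6: x=7/4 → posterior Normal(229/82, 8/41)
obs 7: x=1 → posterior Normal(241/94, 8/47)
obs 8: x=5 → posterior Normal(301/106, 8/53)
obs 9: x=5/2 → posterior Normal(331/118, 8/59)
obs 10: x=-1 → posterior Normal(319/130, 8/65)

mu_0=319/130, tau_0^2=8/65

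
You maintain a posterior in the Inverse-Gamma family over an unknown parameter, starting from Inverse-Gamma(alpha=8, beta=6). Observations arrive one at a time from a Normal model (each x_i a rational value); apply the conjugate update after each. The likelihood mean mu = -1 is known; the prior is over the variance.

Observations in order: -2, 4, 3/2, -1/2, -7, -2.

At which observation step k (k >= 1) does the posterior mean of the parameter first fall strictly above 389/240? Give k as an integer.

k = 2

obs 1: x=-2 → posterior Inverse-Gamma(17/2, 13/2)
obs 2: x=4 → posterior Inverse-Gamma(9, 19)
obs 3: x=3/2 → posterior Inverse-Gamma(19/2, 177/8)
obs 4: x=-1/2 → posterior Inverse-Gamma(10, 89/4)
obs 5: x=-7 → posterior Inverse-Gamma(21/2, 161/4)
obs 6: x=-2 → posterior Inverse-Gamma(11, 163/4)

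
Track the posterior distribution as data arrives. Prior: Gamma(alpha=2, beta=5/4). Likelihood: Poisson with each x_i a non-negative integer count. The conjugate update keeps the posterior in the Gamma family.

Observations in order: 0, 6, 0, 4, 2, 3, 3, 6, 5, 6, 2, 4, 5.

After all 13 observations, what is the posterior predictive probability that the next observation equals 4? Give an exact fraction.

obs 1: x=0 → posterior Gamma(2, 9/4)
obs 2: x=6 → posterior Gamma(8, 13/4)
obs 3: x=0 → posterior Gamma(8, 17/4)
obs 4: x=4 → posterior Gamma(12, 21/4)
obs 5: x=2 → posterior Gamma(14, 25/4)
obs 6: x=3 → posterior Gamma(17, 29/4)
obs 7: x=3 → posterior Gamma(20, 33/4)
obs 8: x=6 → posterior Gamma(26, 37/4)
obs 9: x=5 → posterior Gamma(31, 41/4)
obs 10: x=6 → posterior Gamma(37, 45/4)
obs 11: x=2 → posterior Gamma(39, 49/4)
obs 12: x=4 → posterior Gamma(43, 53/4)
obs 13: x=5 → posterior Gamma(48, 57/4)

122461420770436835337923327585803934462542430060405681163781971188661646044618587579660774400/687308034185676561421248165967822319304502845246654543319475573044722461563418682095390376721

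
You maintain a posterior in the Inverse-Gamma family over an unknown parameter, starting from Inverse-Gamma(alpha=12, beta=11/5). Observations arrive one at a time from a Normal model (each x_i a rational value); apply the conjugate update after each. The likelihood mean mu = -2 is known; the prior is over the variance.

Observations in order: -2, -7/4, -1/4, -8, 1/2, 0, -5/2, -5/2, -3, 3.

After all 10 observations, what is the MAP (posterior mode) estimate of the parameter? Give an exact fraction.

obs 1: x=-2 → posterior Inverse-Gamma(25/2, 11/5)
obs 2: x=-7/4 → posterior Inverse-Gamma(13, 357/160)
obs 3: x=-1/4 → posterior Inverse-Gamma(27/2, 301/80)
obs 4: x=-8 → posterior Inverse-Gamma(14, 1741/80)
obs 5: x=1/2 → posterior Inverse-Gamma(29/2, 1991/80)
obs 6: x=0 → posterior Inverse-Gamma(15, 2151/80)
obs 7: x=-5/2 → posterior Inverse-Gamma(31/2, 2161/80)
obs 8: x=-5/2 → posterior Inverse-Gamma(16, 2171/80)
obs 9: x=-3 → posterior Inverse-Gamma(33/2, 2211/80)
obs 10: x=3 → posterior Inverse-Gamma(17, 3211/80)

3211/1440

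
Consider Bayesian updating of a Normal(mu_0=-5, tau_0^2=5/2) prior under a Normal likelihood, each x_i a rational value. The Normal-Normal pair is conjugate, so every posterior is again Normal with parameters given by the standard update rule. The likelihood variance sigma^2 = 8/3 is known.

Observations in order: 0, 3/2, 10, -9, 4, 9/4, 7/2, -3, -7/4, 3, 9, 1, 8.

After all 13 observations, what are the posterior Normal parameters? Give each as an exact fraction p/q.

mu_0=695/422, tau_0^2=40/211

obs 1: x=0 → posterior Normal(-80/31, 40/31)
obs 2: x=3/2 → posterior Normal(-5/4, 20/23)
obs 3: x=10 → posterior Normal(185/122, 40/61)
obs 4: x=-9 → posterior Normal(-85/152, 10/19)
obs 5: x=4 → posterior Normal(5/26, 40/91)
obs 6: x=9/4 → posterior Normal(205/424, 20/53)
obs 7: x=7/2 → posterior Normal(415/484, 40/121)
obs 8: x=-3 → posterior Normal(235/544, 5/17)
obs 9: x=-7/4 → posterior Normal(65/302, 40/151)
obs 10: x=3 → posterior Normal(155/332, 20/83)
obs 11: x=9 → posterior Normal(425/362, 40/181)
obs 12: x=1 → posterior Normal(65/56, 10/49)
obs 13: x=8 → posterior Normal(695/422, 40/211)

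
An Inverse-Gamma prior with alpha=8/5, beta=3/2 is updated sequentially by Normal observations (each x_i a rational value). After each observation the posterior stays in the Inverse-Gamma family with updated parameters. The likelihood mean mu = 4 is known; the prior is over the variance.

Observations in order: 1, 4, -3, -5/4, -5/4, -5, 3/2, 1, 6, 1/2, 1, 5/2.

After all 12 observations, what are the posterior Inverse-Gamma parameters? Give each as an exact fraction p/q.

obs 1: x=1 → posterior Inverse-Gamma(21/10, 6)
obs 2: x=4 → posterior Inverse-Gamma(13/5, 6)
obs 3: x=-3 → posterior Inverse-Gamma(31/10, 61/2)
obs 4: x=-5/4 → posterior Inverse-Gamma(18/5, 1417/32)
obs 5: x=-5/4 → posterior Inverse-Gamma(41/10, 929/16)
obs 6: x=-5 → posterior Inverse-Gamma(23/5, 1577/16)
obs 7: x=3/2 → posterior Inverse-Gamma(51/10, 1627/16)
obs 8: x=1 → posterior Inverse-Gamma(28/5, 1699/16)
obs 9: x=6 → posterior Inverse-Gamma(61/10, 1731/16)
obs 10: x=1/2 → posterior Inverse-Gamma(33/5, 1829/16)
obs 11: x=1 → posterior Inverse-Gamma(71/10, 1901/16)
obs 12: x=5/2 → posterior Inverse-Gamma(38/5, 1919/16)

alpha=38/5, beta=1919/16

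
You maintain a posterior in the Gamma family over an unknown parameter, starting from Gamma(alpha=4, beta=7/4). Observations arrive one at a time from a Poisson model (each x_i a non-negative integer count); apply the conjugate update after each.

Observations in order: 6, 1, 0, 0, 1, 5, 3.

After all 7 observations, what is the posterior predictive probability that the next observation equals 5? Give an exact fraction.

110400080947711604508593750000000000000/1992938609718721349935067589591558240333

obs 1: x=6 → posterior Gamma(10, 11/4)
obs 2: x=1 → posterior Gamma(11, 15/4)
obs 3: x=0 → posterior Gamma(11, 19/4)
obs 4: x=0 → posterior Gamma(11, 23/4)
obs 5: x=1 → posterior Gamma(12, 27/4)
obs 6: x=5 → posterior Gamma(17, 31/4)
obs 7: x=3 → posterior Gamma(20, 35/4)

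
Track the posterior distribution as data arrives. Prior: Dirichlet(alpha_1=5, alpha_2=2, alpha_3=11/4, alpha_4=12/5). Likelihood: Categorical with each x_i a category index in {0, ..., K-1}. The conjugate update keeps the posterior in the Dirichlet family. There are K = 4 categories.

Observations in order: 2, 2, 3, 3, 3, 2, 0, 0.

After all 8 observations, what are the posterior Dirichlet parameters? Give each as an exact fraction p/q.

alpha_1=7, alpha_2=2, alpha_3=23/4, alpha_4=27/5

obs 1: x=2 → posterior Dirichlet(5, 2, 15/4, 12/5)
obs 2: x=2 → posterior Dirichlet(5, 2, 19/4, 12/5)
obs 3: x=3 → posterior Dirichlet(5, 2, 19/4, 17/5)
obs 4: x=3 → posterior Dirichlet(5, 2, 19/4, 22/5)
obs 5: x=3 → posterior Dirichlet(5, 2, 19/4, 27/5)
obs 6: x=2 → posterior Dirichlet(5, 2, 23/4, 27/5)
obs 7: x=0 → posterior Dirichlet(6, 2, 23/4, 27/5)
obs 8: x=0 → posterior Dirichlet(7, 2, 23/4, 27/5)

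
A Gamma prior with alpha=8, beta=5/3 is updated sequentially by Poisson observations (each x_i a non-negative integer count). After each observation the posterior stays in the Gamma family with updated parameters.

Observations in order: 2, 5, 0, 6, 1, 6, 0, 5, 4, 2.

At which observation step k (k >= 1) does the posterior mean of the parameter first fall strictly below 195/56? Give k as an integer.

obs 1: x=2 → posterior Gamma(10, 8/3)
obs 2: x=5 → posterior Gamma(15, 11/3)
obs 3: x=0 → posterior Gamma(15, 14/3)
obs 4: x=6 → posterior Gamma(21, 17/3)
obs 5: x=1 → posterior Gamma(22, 20/3)
obs 6: x=6 → posterior Gamma(28, 23/3)
obs 7: x=0 → posterior Gamma(28, 26/3)
obs 8: x=5 → posterior Gamma(33, 29/3)
obs 9: x=4 → posterior Gamma(37, 32/3)
obs 10: x=2 → posterior Gamma(39, 35/3)

k = 3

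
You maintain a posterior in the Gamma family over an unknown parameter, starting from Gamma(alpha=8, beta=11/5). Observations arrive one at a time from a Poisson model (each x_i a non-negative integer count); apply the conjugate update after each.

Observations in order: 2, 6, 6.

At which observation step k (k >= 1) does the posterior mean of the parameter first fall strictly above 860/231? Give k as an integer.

k = 2

obs 1: x=2 → posterior Gamma(10, 16/5)
obs 2: x=6 → posterior Gamma(16, 21/5)
obs 3: x=6 → posterior Gamma(22, 26/5)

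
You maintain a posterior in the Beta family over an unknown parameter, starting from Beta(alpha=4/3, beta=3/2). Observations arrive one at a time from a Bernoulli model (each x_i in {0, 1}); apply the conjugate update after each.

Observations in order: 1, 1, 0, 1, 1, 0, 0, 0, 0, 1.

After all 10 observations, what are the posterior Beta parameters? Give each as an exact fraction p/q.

obs 1: x=1 → posterior Beta(7/3, 3/2)
obs 2: x=1 → posterior Beta(10/3, 3/2)
obs 3: x=0 → posterior Beta(10/3, 5/2)
obs 4: x=1 → posterior Beta(13/3, 5/2)
obs 5: x=1 → posterior Beta(16/3, 5/2)
obs 6: x=0 → posterior Beta(16/3, 7/2)
obs 7: x=0 → posterior Beta(16/3, 9/2)
obs 8: x=0 → posterior Beta(16/3, 11/2)
obs 9: x=0 → posterior Beta(16/3, 13/2)
obs 10: x=1 → posterior Beta(19/3, 13/2)

alpha=19/3, beta=13/2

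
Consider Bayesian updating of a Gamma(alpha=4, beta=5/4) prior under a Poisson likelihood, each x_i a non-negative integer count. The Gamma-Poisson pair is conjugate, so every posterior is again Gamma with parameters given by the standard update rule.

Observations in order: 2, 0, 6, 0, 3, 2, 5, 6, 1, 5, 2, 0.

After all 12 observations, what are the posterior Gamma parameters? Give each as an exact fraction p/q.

obs 1: x=2 → posterior Gamma(6, 9/4)
obs 2: x=0 → posterior Gamma(6, 13/4)
obs 3: x=6 → posterior Gamma(12, 17/4)
obs 4: x=0 → posterior Gamma(12, 21/4)
obs 5: x=3 → posterior Gamma(15, 25/4)
obs 6: x=2 → posterior Gamma(17, 29/4)
obs 7: x=5 → posterior Gamma(22, 33/4)
obs 8: x=6 → posterior Gamma(28, 37/4)
obs 9: x=1 → posterior Gamma(29, 41/4)
obs 10: x=5 → posterior Gamma(34, 45/4)
obs 11: x=2 → posterior Gamma(36, 49/4)
obs 12: x=0 → posterior Gamma(36, 53/4)

alpha=36, beta=53/4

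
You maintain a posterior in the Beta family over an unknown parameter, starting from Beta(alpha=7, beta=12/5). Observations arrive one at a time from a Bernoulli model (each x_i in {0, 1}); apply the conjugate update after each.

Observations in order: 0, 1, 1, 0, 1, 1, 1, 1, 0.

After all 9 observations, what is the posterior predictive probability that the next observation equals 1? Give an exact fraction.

obs 1: x=0 → posterior Beta(7, 17/5)
obs 2: x=1 → posterior Beta(8, 17/5)
obs 3: x=1 → posterior Beta(9, 17/5)
obs 4: x=0 → posterior Beta(9, 22/5)
obs 5: x=1 → posterior Beta(10, 22/5)
obs 6: x=1 → posterior Beta(11, 22/5)
obs 7: x=1 → posterior Beta(12, 22/5)
obs 8: x=1 → posterior Beta(13, 22/5)
obs 9: x=0 → posterior Beta(13, 27/5)

65/92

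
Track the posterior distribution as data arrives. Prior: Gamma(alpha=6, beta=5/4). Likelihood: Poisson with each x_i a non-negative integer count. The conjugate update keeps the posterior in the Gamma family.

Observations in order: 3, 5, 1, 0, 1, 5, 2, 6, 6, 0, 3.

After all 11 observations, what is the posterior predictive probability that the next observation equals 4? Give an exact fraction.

obs 1: x=3 → posterior Gamma(9, 9/4)
obs 2: x=5 → posterior Gamma(14, 13/4)
obs 3: x=1 → posterior Gamma(15, 17/4)
obs 4: x=0 → posterior Gamma(15, 21/4)
obs 5: x=1 → posterior Gamma(16, 25/4)
obs 6: x=5 → posterior Gamma(21, 29/4)
obs 7: x=2 → posterior Gamma(23, 33/4)
obs 8: x=6 → posterior Gamma(29, 37/4)
obs 9: x=6 → posterior Gamma(35, 41/4)
obs 10: x=0 → posterior Gamma(35, 45/4)
obs 11: x=3 → posterior Gamma(38, 49/4)

437695232695476837129415837892624052598311637602731525435272355126597120/2627764996340071914932060028590629703016273743509013665720935053615458009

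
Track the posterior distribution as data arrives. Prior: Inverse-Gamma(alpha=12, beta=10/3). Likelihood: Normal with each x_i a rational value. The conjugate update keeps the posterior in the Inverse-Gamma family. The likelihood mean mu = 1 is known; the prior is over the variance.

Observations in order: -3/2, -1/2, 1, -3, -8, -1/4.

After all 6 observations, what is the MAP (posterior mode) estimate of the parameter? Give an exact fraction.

obs 1: x=-3/2 → posterior Inverse-Gamma(25/2, 155/24)
obs 2: x=-1/2 → posterior Inverse-Gamma(13, 91/12)
obs 3: x=1 → posterior Inverse-Gamma(27/2, 91/12)
obs 4: x=-3 → posterior Inverse-Gamma(14, 187/12)
obs 5: x=-8 → posterior Inverse-Gamma(29/2, 673/12)
obs 6: x=-1/4 → posterior Inverse-Gamma(15, 5459/96)

5459/1536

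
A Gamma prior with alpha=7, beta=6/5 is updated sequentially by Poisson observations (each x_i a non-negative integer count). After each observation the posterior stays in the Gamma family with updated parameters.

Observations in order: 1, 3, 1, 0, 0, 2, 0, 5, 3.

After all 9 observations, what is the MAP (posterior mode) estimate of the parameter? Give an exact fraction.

35/17

obs 1: x=1 → posterior Gamma(8, 11/5)
obs 2: x=3 → posterior Gamma(11, 16/5)
obs 3: x=1 → posterior Gamma(12, 21/5)
obs 4: x=0 → posterior Gamma(12, 26/5)
obs 5: x=0 → posterior Gamma(12, 31/5)
obs 6: x=2 → posterior Gamma(14, 36/5)
obs 7: x=0 → posterior Gamma(14, 41/5)
obs 8: x=5 → posterior Gamma(19, 46/5)
obs 9: x=3 → posterior Gamma(22, 51/5)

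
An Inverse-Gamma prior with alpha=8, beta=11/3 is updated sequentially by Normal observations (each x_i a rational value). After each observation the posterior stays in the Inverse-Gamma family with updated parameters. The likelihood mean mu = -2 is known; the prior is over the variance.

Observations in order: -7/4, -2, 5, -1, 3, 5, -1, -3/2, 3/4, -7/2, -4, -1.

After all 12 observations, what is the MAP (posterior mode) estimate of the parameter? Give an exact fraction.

3539/720

obs 1: x=-7/4 → posterior Inverse-Gamma(17/2, 355/96)
obs 2: x=-2 → posterior Inverse-Gamma(9, 355/96)
obs 3: x=5 → posterior Inverse-Gamma(19/2, 2707/96)
obs 4: x=-1 → posterior Inverse-Gamma(10, 2755/96)
obs 5: x=3 → posterior Inverse-Gamma(21/2, 3955/96)
obs 6: x=5 → posterior Inverse-Gamma(11, 6307/96)
obs 7: x=-1 → posterior Inverse-Gamma(23/2, 6355/96)
obs 8: x=-3/2 → posterior Inverse-Gamma(12, 6367/96)
obs 9: x=3/4 → posterior Inverse-Gamma(25/2, 3365/48)
obs 10: x=-7/2 → posterior Inverse-Gamma(13, 3419/48)
obs 11: x=-4 → posterior Inverse-Gamma(27/2, 3515/48)
obs 12: x=-1 → posterior Inverse-Gamma(14, 3539/48)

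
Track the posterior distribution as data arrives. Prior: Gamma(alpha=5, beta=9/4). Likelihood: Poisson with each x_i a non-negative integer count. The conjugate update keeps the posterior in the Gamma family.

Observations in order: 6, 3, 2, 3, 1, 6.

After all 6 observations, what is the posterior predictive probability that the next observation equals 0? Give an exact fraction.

3029440567724122650310590907598574786369/59325966985223687799599734398071581327609

obs 1: x=6 → posterior Gamma(11, 13/4)
obs 2: x=3 → posterior Gamma(14, 17/4)
obs 3: x=2 → posterior Gamma(16, 21/4)
obs 4: x=3 → posterior Gamma(19, 25/4)
obs 5: x=1 → posterior Gamma(20, 29/4)
obs 6: x=6 → posterior Gamma(26, 33/4)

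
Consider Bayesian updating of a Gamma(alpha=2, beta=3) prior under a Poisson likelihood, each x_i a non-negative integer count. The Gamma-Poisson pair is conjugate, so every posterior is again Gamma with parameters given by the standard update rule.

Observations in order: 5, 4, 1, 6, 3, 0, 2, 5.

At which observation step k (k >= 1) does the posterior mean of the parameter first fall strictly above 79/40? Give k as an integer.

k = 2

obs 1: x=5 → posterior Gamma(7, 4)
obs 2: x=4 → posterior Gamma(11, 5)
obs 3: x=1 → posterior Gamma(12, 6)
obs 4: x=6 → posterior Gamma(18, 7)
obs 5: x=3 → posterior Gamma(21, 8)
obs 6: x=0 → posterior Gamma(21, 9)
obs 7: x=2 → posterior Gamma(23, 10)
obs 8: x=5 → posterior Gamma(28, 11)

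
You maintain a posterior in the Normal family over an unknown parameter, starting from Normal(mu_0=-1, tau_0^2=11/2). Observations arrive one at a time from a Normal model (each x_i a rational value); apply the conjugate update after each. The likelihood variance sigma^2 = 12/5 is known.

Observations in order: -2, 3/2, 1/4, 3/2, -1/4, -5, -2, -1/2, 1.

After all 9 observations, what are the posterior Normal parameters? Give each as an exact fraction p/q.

obs 1: x=-2 → posterior Normal(-134/79, 132/79)
obs 2: x=3/2 → posterior Normal(-103/268, 66/67)
obs 3: x=1/4 → posterior Normal(-151/756, 44/63)
obs 4: x=3/2 → posterior Normal(179/976, 33/61)
obs 5: x=-1/4 → posterior Normal(31/299, 132/299)
obs 6: x=-5 → posterior Normal(-122/177, 22/59)
obs 7: x=-2 → posterior Normal(-354/409, 132/409)
obs 8: x=-1/2 → posterior Normal(-763/928, 33/116)
obs 9: x=1 → posterior Normal(-653/1038, 44/173)

mu_0=-653/1038, tau_0^2=44/173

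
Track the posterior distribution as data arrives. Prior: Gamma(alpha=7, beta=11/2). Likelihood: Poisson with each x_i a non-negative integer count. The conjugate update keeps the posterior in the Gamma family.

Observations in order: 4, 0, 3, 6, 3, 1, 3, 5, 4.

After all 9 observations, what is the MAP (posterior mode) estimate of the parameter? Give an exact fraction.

obs 1: x=4 → posterior Gamma(11, 13/2)
obs 2: x=0 → posterior Gamma(11, 15/2)
obs 3: x=3 → posterior Gamma(14, 17/2)
obs 4: x=6 → posterior Gamma(20, 19/2)
obs 5: x=3 → posterior Gamma(23, 21/2)
obs 6: x=1 → posterior Gamma(24, 23/2)
obs 7: x=3 → posterior Gamma(27, 25/2)
obs 8: x=5 → posterior Gamma(32, 27/2)
obs 9: x=4 → posterior Gamma(36, 29/2)

70/29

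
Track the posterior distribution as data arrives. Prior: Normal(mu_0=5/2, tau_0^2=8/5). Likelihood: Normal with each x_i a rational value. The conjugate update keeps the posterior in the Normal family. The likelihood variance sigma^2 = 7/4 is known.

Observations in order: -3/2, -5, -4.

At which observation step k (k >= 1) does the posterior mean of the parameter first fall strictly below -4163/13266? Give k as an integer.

k = 2

obs 1: x=-3/2 → posterior Normal(79/134, 56/67)
obs 2: x=-5 → posterior Normal(-241/198, 56/99)
obs 3: x=-4 → posterior Normal(-497/262, 56/131)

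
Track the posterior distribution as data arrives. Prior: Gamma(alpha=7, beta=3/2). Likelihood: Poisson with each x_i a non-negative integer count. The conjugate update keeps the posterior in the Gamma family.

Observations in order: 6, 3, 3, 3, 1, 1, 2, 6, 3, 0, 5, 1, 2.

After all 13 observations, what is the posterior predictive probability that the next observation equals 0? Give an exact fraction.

obs 1: x=6 → posterior Gamma(13, 5/2)
obs 2: x=3 → posterior Gamma(16, 7/2)
obs 3: x=3 → posterior Gamma(19, 9/2)
obs 4: x=3 → posterior Gamma(22, 11/2)
obs 5: x=1 → posterior Gamma(23, 13/2)
obs 6: x=1 → posterior Gamma(24, 15/2)
obs 7: x=2 → posterior Gamma(26, 17/2)
obs 8: x=6 → posterior Gamma(32, 19/2)
obs 9: x=3 → posterior Gamma(35, 21/2)
obs 10: x=0 → posterior Gamma(35, 23/2)
obs 11: x=5 → posterior Gamma(40, 25/2)
obs 12: x=1 → posterior Gamma(41, 27/2)
obs 13: x=2 → posterior Gamma(43, 29/2)

764036153800772120872870975100124317697618171874295185415695589/13444753212776963019174122373997438185440200300120230113873520991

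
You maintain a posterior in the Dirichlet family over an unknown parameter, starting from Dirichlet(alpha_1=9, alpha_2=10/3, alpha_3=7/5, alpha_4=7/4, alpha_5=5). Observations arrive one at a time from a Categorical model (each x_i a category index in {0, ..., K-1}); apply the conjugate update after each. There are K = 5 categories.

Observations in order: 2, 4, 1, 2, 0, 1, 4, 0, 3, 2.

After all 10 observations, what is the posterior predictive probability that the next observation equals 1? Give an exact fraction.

320/1829

obs 1: x=2 → posterior Dirichlet(9, 10/3, 12/5, 7/4, 5)
obs 2: x=4 → posterior Dirichlet(9, 10/3, 12/5, 7/4, 6)
obs 3: x=1 → posterior Dirichlet(9, 13/3, 12/5, 7/4, 6)
obs 4: x=2 → posterior Dirichlet(9, 13/3, 17/5, 7/4, 6)
obs 5: x=0 → posterior Dirichlet(10, 13/3, 17/5, 7/4, 6)
obs 6: x=1 → posterior Dirichlet(10, 16/3, 17/5, 7/4, 6)
obs 7: x=4 → posterior Dirichlet(10, 16/3, 17/5, 7/4, 7)
obs 8: x=0 → posterior Dirichlet(11, 16/3, 17/5, 7/4, 7)
obs 9: x=3 → posterior Dirichlet(11, 16/3, 17/5, 11/4, 7)
obs 10: x=2 → posterior Dirichlet(11, 16/3, 22/5, 11/4, 7)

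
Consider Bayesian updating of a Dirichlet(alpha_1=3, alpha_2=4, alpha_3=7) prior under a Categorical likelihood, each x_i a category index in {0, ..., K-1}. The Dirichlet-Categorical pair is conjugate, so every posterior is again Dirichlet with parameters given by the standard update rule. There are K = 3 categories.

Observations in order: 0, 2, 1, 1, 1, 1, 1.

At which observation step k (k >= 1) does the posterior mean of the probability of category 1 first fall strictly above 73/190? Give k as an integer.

k = 6

obs 1: x=0 → posterior Dirichlet(4, 4, 7)
obs 2: x=2 → posterior Dirichlet(4, 4, 8)
obs 3: x=1 → posterior Dirichlet(4, 5, 8)
obs 4: x=1 → posterior Dirichlet(4, 6, 8)
obs 5: x=1 → posterior Dirichlet(4, 7, 8)
obs 6: x=1 → posterior Dirichlet(4, 8, 8)
obs 7: x=1 → posterior Dirichlet(4, 9, 8)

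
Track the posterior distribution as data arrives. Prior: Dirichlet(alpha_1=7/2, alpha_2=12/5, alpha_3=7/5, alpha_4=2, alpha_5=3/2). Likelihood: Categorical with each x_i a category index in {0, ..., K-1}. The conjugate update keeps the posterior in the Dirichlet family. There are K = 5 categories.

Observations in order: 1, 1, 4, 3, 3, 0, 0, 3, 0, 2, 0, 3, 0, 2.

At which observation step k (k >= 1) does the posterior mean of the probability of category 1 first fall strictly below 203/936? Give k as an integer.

obs 1: x=1 → posterior Dirichlet(7/2, 17/5, 7/5, 2, 3/2)
obs 2: x=1 → posterior Dirichlet(7/2, 22/5, 7/5, 2, 3/2)
obs 3: x=4 → posterior Dirichlet(7/2, 22/5, 7/5, 2, 5/2)
obs 4: x=3 → posterior Dirichlet(7/2, 22/5, 7/5, 3, 5/2)
obs 5: x=3 → posterior Dirichlet(7/2, 22/5, 7/5, 4, 5/2)
obs 6: x=0 → posterior Dirichlet(9/2, 22/5, 7/5, 4, 5/2)
obs 7: x=0 → posterior Dirichlet(11/2, 22/5, 7/5, 4, 5/2)
obs 8: x=3 → posterior Dirichlet(11/2, 22/5, 7/5, 5, 5/2)
obs 9: x=0 → posterior Dirichlet(13/2, 22/5, 7/5, 5, 5/2)
obs 10: x=2 → posterior Dirichlet(13/2, 22/5, 12/5, 5, 5/2)
obs 11: x=0 → posterior Dirichlet(15/2, 22/5, 12/5, 5, 5/2)
obs 12: x=3 → posterior Dirichlet(15/2, 22/5, 12/5, 6, 5/2)
obs 13: x=0 → posterior Dirichlet(17/2, 22/5, 12/5, 6, 5/2)
obs 14: x=2 → posterior Dirichlet(17/2, 22/5, 17/5, 6, 5/2)

k = 10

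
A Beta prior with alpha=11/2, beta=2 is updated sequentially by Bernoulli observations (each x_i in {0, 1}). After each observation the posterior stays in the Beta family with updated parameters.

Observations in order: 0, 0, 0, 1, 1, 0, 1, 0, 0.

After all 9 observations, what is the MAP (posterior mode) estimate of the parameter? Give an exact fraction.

15/29

obs 1: x=0 → posterior Beta(11/2, 3)
obs 2: x=0 → posterior Beta(11/2, 4)
obs 3: x=0 → posterior Beta(11/2, 5)
obs 4: x=1 → posterior Beta(13/2, 5)
obs 5: x=1 → posterior Beta(15/2, 5)
obs 6: x=0 → posterior Beta(15/2, 6)
obs 7: x=1 → posterior Beta(17/2, 6)
obs 8: x=0 → posterior Beta(17/2, 7)
obs 9: x=0 → posterior Beta(17/2, 8)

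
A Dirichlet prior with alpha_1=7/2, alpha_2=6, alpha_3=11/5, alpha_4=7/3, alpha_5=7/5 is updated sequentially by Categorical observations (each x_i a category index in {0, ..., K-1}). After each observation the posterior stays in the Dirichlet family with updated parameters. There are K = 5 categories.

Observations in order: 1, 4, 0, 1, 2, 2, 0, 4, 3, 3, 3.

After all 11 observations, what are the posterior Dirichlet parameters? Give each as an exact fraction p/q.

alpha_1=11/2, alpha_2=8, alpha_3=21/5, alpha_4=16/3, alpha_5=17/5

obs 1: x=1 → posterior Dirichlet(7/2, 7, 11/5, 7/3, 7/5)
obs 2: x=4 → posterior Dirichlet(7/2, 7, 11/5, 7/3, 12/5)
obs 3: x=0 → posterior Dirichlet(9/2, 7, 11/5, 7/3, 12/5)
obs 4: x=1 → posterior Dirichlet(9/2, 8, 11/5, 7/3, 12/5)
obs 5: x=2 → posterior Dirichlet(9/2, 8, 16/5, 7/3, 12/5)
obs 6: x=2 → posterior Dirichlet(9/2, 8, 21/5, 7/3, 12/5)
obs 7: x=0 → posterior Dirichlet(11/2, 8, 21/5, 7/3, 12/5)
obs 8: x=4 → posterior Dirichlet(11/2, 8, 21/5, 7/3, 17/5)
obs 9: x=3 → posterior Dirichlet(11/2, 8, 21/5, 10/3, 17/5)
obs 10: x=3 → posterior Dirichlet(11/2, 8, 21/5, 13/3, 17/5)
obs 11: x=3 → posterior Dirichlet(11/2, 8, 21/5, 16/3, 17/5)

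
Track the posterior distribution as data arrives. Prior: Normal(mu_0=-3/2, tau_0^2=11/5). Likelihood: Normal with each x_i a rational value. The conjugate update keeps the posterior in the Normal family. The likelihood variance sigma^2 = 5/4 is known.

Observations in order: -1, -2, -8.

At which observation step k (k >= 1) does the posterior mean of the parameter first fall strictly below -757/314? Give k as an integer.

k = 3

obs 1: x=-1 → posterior Normal(-163/138, 55/69)
obs 2: x=-2 → posterior Normal(-3/2, 55/113)
obs 3: x=-8 → posterior Normal(-1043/314, 55/157)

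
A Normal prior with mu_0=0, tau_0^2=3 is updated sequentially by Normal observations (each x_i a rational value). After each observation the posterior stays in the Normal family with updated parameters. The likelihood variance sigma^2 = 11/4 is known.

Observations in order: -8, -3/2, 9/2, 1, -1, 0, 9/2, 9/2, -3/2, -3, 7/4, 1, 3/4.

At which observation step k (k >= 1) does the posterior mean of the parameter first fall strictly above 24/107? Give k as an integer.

k = 8

obs 1: x=-8 → posterior Normal(-96/23, 33/23)
obs 2: x=-3/2 → posterior Normal(-114/35, 33/35)
obs 3: x=9/2 → posterior Normal(-60/47, 33/47)
obs 4: x=1 → posterior Normal(-48/59, 33/59)
obs 5: x=-1 → posterior Normal(-60/71, 33/71)
obs 6: x=0 → posterior Normal(-60/83, 33/83)
obs 7: x=9/2 → posterior Normal(-6/95, 33/95)
obs 8: x=9/2 → posterior Normal(48/107, 33/107)
obs 9: x=-3/2 → posterior Normal(30/119, 33/119)
obs 10: x=-3 → posterior Normal(-6/131, 33/131)
obs 11: x=7/4 → posterior Normal(15/143, 3/13)
obs 12: x=1 → posterior Normal(27/155, 33/155)
obs 13: x=3/4 → posterior Normal(36/167, 33/167)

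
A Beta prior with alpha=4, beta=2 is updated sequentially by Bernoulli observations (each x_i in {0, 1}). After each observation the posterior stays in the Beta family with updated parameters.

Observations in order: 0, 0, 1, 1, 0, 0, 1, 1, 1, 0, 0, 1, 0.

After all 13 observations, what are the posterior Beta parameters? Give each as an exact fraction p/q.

obs 1: x=0 → posterior Beta(4, 3)
obs 2: x=0 → posterior Beta(4, 4)
obs 3: x=1 → posterior Beta(5, 4)
obs 4: x=1 → posterior Beta(6, 4)
obs 5: x=0 → posterior Beta(6, 5)
obs 6: x=0 → posterior Beta(6, 6)
obs 7: x=1 → posterior Beta(7, 6)
obs 8: x=1 → posterior Beta(8, 6)
obs 9: x=1 → posterior Beta(9, 6)
obs 10: x=0 → posterior Beta(9, 7)
obs 11: x=0 → posterior Beta(9, 8)
obs 12: x=1 → posterior Beta(10, 8)
obs 13: x=0 → posterior Beta(10, 9)

alpha=10, beta=9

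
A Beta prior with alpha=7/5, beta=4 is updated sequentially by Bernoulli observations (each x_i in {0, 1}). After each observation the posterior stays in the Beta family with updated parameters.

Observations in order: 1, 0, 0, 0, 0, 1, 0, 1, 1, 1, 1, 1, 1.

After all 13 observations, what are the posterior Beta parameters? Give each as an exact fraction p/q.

obs 1: x=1 → posterior Beta(12/5, 4)
obs 2: x=0 → posterior Beta(12/5, 5)
obs 3: x=0 → posterior Beta(12/5, 6)
obs 4: x=0 → posterior Beta(12/5, 7)
obs 5: x=0 → posterior Beta(12/5, 8)
obs 6: x=1 → posterior Beta(17/5, 8)
obs 7: x=0 → posterior Beta(17/5, 9)
obs 8: x=1 → posterior Beta(22/5, 9)
obs 9: x=1 → posterior Beta(27/5, 9)
obs 10: x=1 → posterior Beta(32/5, 9)
obs 11: x=1 → posterior Beta(37/5, 9)
obs 12: x=1 → posterior Beta(42/5, 9)
obs 13: x=1 → posterior Beta(47/5, 9)

alpha=47/5, beta=9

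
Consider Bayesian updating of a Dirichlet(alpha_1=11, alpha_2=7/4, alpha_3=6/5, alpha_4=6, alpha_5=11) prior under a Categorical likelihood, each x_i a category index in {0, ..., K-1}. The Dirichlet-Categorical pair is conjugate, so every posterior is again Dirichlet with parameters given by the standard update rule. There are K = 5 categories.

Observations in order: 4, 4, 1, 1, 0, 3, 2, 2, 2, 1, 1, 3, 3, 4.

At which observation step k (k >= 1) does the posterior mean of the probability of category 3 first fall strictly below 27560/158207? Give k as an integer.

k = 4

obs 1: x=4 → posterior Dirichlet(11, 7/4, 6/5, 6, 12)
obs 2: x=4 → posterior Dirichlet(11, 7/4, 6/5, 6, 13)
obs 3: x=1 → posterior Dirichlet(11, 11/4, 6/5, 6, 13)
obs 4: x=1 → posterior Dirichlet(11, 15/4, 6/5, 6, 13)
obs 5: x=0 → posterior Dirichlet(12, 15/4, 6/5, 6, 13)
obs 6: x=3 → posterior Dirichlet(12, 15/4, 6/5, 7, 13)
obs 7: x=2 → posterior Dirichlet(12, 15/4, 11/5, 7, 13)
obs 8: x=2 → posterior Dirichlet(12, 15/4, 16/5, 7, 13)
obs 9: x=2 → posterior Dirichlet(12, 15/4, 21/5, 7, 13)
obs 10: x=1 → posterior Dirichlet(12, 19/4, 21/5, 7, 13)
obs 11: x=1 → posterior Dirichlet(12, 23/4, 21/5, 7, 13)
obs 12: x=3 → posterior Dirichlet(12, 23/4, 21/5, 8, 13)
obs 13: x=3 → posterior Dirichlet(12, 23/4, 21/5, 9, 13)
obs 14: x=4 → posterior Dirichlet(12, 23/4, 21/5, 9, 14)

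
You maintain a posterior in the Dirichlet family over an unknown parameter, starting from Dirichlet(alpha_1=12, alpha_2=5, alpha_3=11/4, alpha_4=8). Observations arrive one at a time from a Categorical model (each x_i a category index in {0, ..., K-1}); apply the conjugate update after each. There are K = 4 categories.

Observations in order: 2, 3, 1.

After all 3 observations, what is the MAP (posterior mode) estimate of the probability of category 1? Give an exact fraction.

obs 1: x=2 → posterior Dirichlet(12, 5, 15/4, 8)
obs 2: x=3 → posterior Dirichlet(12, 5, 15/4, 9)
obs 3: x=1 → posterior Dirichlet(12, 6, 15/4, 9)

20/107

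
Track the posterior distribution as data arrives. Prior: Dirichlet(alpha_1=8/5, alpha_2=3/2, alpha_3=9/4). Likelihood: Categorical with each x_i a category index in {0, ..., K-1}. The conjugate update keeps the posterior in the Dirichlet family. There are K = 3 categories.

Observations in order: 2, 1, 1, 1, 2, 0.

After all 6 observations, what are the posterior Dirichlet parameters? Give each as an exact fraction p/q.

obs 1: x=2 → posterior Dirichlet(8/5, 3/2, 13/4)
obs 2: x=1 → posterior Dirichlet(8/5, 5/2, 13/4)
obs 3: x=1 → posterior Dirichlet(8/5, 7/2, 13/4)
obs 4: x=1 → posterior Dirichlet(8/5, 9/2, 13/4)
obs 5: x=2 → posterior Dirichlet(8/5, 9/2, 17/4)
obs 6: x=0 → posterior Dirichlet(13/5, 9/2, 17/4)

alpha_1=13/5, alpha_2=9/2, alpha_3=17/4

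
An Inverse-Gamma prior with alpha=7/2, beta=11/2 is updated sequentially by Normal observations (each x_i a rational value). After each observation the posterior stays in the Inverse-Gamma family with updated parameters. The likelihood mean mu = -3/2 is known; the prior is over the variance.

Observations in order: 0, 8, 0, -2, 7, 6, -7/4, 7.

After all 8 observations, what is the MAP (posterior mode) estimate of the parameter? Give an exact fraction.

4909/272

obs 1: x=0 → posterior Inverse-Gamma(4, 53/8)
obs 2: x=8 → posterior Inverse-Gamma(9/2, 207/4)
obs 3: x=0 → posterior Inverse-Gamma(5, 423/8)
obs 4: x=-2 → posterior Inverse-Gamma(11/2, 53)
obs 5: x=7 → posterior Inverse-Gamma(6, 713/8)
obs 6: x=6 → posterior Inverse-Gamma(13/2, 469/4)
obs 7: x=-7/4 → posterior Inverse-Gamma(7, 3753/32)
obs 8: x=7 → posterior Inverse-Gamma(15/2, 4909/32)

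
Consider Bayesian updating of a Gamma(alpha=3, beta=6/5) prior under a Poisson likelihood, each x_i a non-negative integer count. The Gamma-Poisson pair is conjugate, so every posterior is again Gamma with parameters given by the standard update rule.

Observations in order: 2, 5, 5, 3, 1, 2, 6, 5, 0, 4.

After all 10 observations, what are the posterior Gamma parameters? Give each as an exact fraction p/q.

obs 1: x=2 → posterior Gamma(5, 11/5)
obs 2: x=5 → posterior Gamma(10, 16/5)
obs 3: x=5 → posterior Gamma(15, 21/5)
obs 4: x=3 → posterior Gamma(18, 26/5)
obs 5: x=1 → posterior Gamma(19, 31/5)
obs 6: x=2 → posterior Gamma(21, 36/5)
obs 7: x=6 → posterior Gamma(27, 41/5)
obs 8: x=5 → posterior Gamma(32, 46/5)
obs 9: x=0 → posterior Gamma(32, 51/5)
obs 10: x=4 → posterior Gamma(36, 56/5)

alpha=36, beta=56/5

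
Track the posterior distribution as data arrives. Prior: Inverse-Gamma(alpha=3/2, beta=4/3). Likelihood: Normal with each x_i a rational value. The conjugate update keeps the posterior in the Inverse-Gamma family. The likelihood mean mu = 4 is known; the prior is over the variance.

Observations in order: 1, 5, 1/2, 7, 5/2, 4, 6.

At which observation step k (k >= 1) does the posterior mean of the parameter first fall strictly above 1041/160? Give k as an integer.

k = 4

obs 1: x=1 → posterior Inverse-Gamma(2, 35/6)
obs 2: x=5 → posterior Inverse-Gamma(5/2, 19/3)
obs 3: x=1/2 → posterior Inverse-Gamma(3, 299/24)
obs 4: x=7 → posterior Inverse-Gamma(7/2, 407/24)
obs 5: x=5/2 → posterior Inverse-Gamma(4, 217/12)
obs 6: x=4 → posterior Inverse-Gamma(9/2, 217/12)
obs 7: x=6 → posterior Inverse-Gamma(5, 241/12)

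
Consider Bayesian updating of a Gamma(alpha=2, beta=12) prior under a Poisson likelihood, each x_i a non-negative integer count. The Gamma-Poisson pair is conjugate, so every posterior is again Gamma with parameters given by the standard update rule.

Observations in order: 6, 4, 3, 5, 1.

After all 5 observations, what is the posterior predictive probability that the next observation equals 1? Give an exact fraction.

obs 1: x=6 → posterior Gamma(8, 13)
obs 2: x=4 → posterior Gamma(12, 14)
obs 3: x=3 → posterior Gamma(15, 15)
obs 4: x=5 → posterior Gamma(20, 16)
obs 5: x=1 → posterior Gamma(21, 17)

483643537391061130165790519/1376809511370776442839236608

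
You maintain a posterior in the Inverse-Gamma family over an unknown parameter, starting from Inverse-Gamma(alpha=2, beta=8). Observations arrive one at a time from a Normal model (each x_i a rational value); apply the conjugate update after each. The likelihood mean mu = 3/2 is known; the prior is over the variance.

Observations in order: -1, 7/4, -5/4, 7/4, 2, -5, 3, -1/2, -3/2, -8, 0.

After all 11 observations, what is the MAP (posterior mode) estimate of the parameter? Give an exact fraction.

2883/272

obs 1: x=-1 → posterior Inverse-Gamma(5/2, 89/8)
obs 2: x=7/4 → posterior Inverse-Gamma(3, 357/32)
obs 3: x=-5/4 → posterior Inverse-Gamma(7/2, 239/16)
obs 4: x=7/4 → posterior Inverse-Gamma(4, 479/32)
obs 5: x=2 → posterior Inverse-Gamma(9/2, 483/32)
obs 6: x=-5 → posterior Inverse-Gamma(5, 1159/32)
obs 7: x=3 → posterior Inverse-Gamma(11/2, 1195/32)
obs 8: x=-1/2 → posterior Inverse-Gamma(6, 1259/32)
obs 9: x=-3/2 → posterior Inverse-Gamma(13/2, 1403/32)
obs 10: x=-8 → posterior Inverse-Gamma(7, 2847/32)
obs 11: x=0 → posterior Inverse-Gamma(15/2, 2883/32)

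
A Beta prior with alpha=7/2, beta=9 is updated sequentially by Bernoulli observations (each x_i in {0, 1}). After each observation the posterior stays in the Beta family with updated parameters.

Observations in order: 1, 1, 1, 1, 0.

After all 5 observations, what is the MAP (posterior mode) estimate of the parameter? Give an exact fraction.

obs 1: x=1 → posterior Beta(9/2, 9)
obs 2: x=1 → posterior Beta(11/2, 9)
obs 3: x=1 → posterior Beta(13/2, 9)
obs 4: x=1 → posterior Beta(15/2, 9)
obs 5: x=0 → posterior Beta(15/2, 10)

13/31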